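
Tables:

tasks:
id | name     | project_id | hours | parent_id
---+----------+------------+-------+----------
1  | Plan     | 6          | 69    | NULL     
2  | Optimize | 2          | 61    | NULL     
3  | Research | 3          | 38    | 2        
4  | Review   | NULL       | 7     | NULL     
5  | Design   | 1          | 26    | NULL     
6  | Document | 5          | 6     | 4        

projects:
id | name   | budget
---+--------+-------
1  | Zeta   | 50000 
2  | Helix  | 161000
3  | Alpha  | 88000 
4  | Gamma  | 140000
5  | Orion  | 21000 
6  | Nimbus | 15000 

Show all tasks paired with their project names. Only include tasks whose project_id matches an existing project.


INNER JOIN keeps only tasks rows whose project_id matches an id in projects. Walk through each task:
  - task 1 (Plan): project_id=6 -> matches Nimbus
  - task 2 (Optimize): project_id=2 -> matches Helix
  - task 3 (Research): project_id=3 -> matches Alpha
  - task 4 (Review): project_id=NULL, no match -> dropped
  - task 5 (Design): project_id=1 -> matches Zeta
  - task 6 (Document): project_id=5 -> matches Orion
So 1 of 6 rows is dropped.

SQL:
SELECT a.name, b.name AS project
FROM tasks a
INNER JOIN projects b ON a.project_id = b.id

Result:
name     | project
---------+--------
Plan     | Nimbus 
Optimize | Helix  
Research | Alpha  
Design   | Zeta   
Document | Orion  


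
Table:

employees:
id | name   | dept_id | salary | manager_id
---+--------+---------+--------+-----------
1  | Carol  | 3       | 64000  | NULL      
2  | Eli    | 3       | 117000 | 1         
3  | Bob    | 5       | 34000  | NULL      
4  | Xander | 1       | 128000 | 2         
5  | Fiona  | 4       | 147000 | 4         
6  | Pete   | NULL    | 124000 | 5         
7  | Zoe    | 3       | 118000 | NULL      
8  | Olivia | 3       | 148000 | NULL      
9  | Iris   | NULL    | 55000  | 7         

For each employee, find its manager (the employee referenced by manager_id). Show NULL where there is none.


This is a self-join: employees is joined to a second copy of itself, matching each row's manager_id to another row's id. Use LEFT JOIN so rows with manager_id=NULL are kept.
  - employee 1 (Carol): manager_id=NULL -> NULL
  - employee 2 (Eli): manager_id=1 -> Carol
  - employee 3 (Bob): manager_id=NULL -> NULL
  - employee 4 (Xander): manager_id=2 -> Eli
  - employee 5 (Fiona): manager_id=4 -> Xander
  - employee 6 (Pete): manager_id=5 -> Fiona
  - employee 7 (Zoe): manager_id=NULL -> NULL
  - employee 8 (Olivia): manager_id=NULL -> NULL
  - employee 9 (Iris): manager_id=7 -> Zoe

SQL:
SELECT a.name AS item, b.name AS manager
FROM employees a
LEFT JOIN employees b ON a.manager_id = b.id

Result:
item   | manager
-------+--------
Carol  | NULL   
Eli    | Carol  
Bob    | NULL   
Xander | Eli    
Fiona  | Xander 
Pete   | Fiona  
Zoe    | NULL   
Olivia | NULL   
Iris   | Zoe    


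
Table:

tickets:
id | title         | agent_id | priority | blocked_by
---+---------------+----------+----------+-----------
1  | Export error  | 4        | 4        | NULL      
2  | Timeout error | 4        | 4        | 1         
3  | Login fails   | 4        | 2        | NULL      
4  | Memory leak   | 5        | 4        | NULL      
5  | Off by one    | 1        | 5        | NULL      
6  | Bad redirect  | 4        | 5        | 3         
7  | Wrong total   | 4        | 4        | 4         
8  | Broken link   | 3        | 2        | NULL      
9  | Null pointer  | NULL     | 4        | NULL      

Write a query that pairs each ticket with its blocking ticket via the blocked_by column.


This is a self-join: tickets is joined to a second copy of itself, matching each row's blocked_by to another row's id. Use LEFT JOIN so rows with blocked_by=NULL are kept.
  - ticket 1 (Export error): blocked_by=NULL -> NULL
  - ticket 2 (Timeout error): blocked_by=1 -> Export error
  - ticket 3 (Login fails): blocked_by=NULL -> NULL
  - ticket 4 (Memory leak): blocked_by=NULL -> NULL
  - ticket 5 (Off by one): blocked_by=NULL -> NULL
  - ticket 6 (Bad redirect): blocked_by=3 -> Login fails
  - ticket 7 (Wrong total): blocked_by=4 -> Memory leak
  - ticket 8 (Broken link): blocked_by=NULL -> NULL
  - ticket 9 (Null pointer): blocked_by=NULL -> NULL

SQL:
SELECT a.title AS item, b.title AS blocked_by
FROM tickets a
LEFT JOIN tickets b ON a.blocked_by = b.id

Result:
item          | blocked_by  
--------------+-------------
Export error  | NULL        
Timeout error | Export error
Login fails   | NULL        
Memory leak   | NULL        
Off by one    | NULL        
Bad redirect  | Login fails 
Wrong total   | Memory leak 
Broken link   | NULL        
Null pointer  | NULL        


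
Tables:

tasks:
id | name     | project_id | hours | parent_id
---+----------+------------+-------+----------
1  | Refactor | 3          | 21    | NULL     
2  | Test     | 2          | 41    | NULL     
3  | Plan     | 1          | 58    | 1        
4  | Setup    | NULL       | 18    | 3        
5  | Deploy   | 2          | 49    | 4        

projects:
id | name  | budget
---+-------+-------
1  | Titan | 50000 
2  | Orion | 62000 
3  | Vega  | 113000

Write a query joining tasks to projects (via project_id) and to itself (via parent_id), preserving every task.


Two LEFT JOINs from the same base table tasks: one to projects via project_id, one to tasks itself via parent_id. Both are LEFT so every task is preserved.
Match against projects:
  - task 1 (Refactor): project_id=3 -> matches Vega
  - task 2 (Test): project_id=2 -> matches Orion
  - task 3 (Plan): project_id=1 -> matches Titan
  - task 4 (Setup): project_id=NULL, no match -> kept with NULL
  - task 5 (Deploy): project_id=2 -> matches Orion
Match against tasks (self):
  - task 1 (Refactor): parent_id=NULL -> NULL
  - task 2 (Test): parent_id=NULL -> NULL
  - task 3 (Plan): parent_id=1 -> Refactor
  - task 4 (Setup): parent_id=3 -> Plan
  - task 5 (Deploy): parent_id=4 -> Setup

SQL:
SELECT a.name, b.name AS project, c.name AS parent
FROM tasks a
LEFT JOIN projects b ON a.project_id = b.id
LEFT JOIN tasks c ON a.parent_id = c.id

Result:
name     | project | parent  
---------+---------+---------
Refactor | Vega    | NULL    
Test     | Orion   | NULL    
Plan     | Titan   | Refactor
Setup    | NULL    | Plan    
Deploy   | Orion   | Setup   


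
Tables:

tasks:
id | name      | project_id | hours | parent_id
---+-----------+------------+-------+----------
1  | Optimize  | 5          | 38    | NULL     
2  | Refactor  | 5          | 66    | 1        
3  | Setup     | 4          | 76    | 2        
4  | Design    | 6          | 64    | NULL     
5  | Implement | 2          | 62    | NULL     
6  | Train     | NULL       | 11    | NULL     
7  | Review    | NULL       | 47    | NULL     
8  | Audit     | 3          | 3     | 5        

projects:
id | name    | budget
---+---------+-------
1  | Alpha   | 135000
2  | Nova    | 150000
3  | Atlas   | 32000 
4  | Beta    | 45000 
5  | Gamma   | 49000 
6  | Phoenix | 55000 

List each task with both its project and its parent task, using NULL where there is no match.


Two LEFT JOINs from the same base table tasks: one to projects via project_id, one to tasks itself via parent_id. Both are LEFT so every task is preserved.
Match against projects:
  - task 1 (Optimize): project_id=5 -> matches Gamma
  - task 2 (Refactor): project_id=5 -> matches Gamma
  - task 3 (Setup): project_id=4 -> matches Beta
  - task 4 (Design): project_id=6 -> matches Phoenix
  - task 5 (Implement): project_id=2 -> matches Nova
  - task 6 (Train): project_id=NULL, no match -> kept with NULL
  - task 7 (Review): project_id=NULL, no match -> kept with NULL
  - task 8 (Audit): project_id=3 -> matches Atlas
Match against tasks (self):
  - task 1 (Optimize): parent_id=NULL -> NULL
  - task 2 (Refactor): parent_id=1 -> Optimize
  - task 3 (Setup): parent_id=2 -> Refactor
  - task 4 (Design): parent_id=NULL -> NULL
  - task 5 (Implement): parent_id=NULL -> NULL
  - task 6 (Train): parent_id=NULL -> NULL
  - task 7 (Review): parent_id=NULL -> NULL
  - task 8 (Audit): parent_id=5 -> Implement

SQL:
SELECT a.name, b.name AS project, c.name AS parent
FROM tasks a
LEFT JOIN projects b ON a.project_id = b.id
LEFT JOIN tasks c ON a.parent_id = c.id

Result:
name      | project | parent   
----------+---------+----------
Optimize  | Gamma   | NULL     
Refactor  | Gamma   | Optimize 
Setup     | Beta    | Refactor 
Design    | Phoenix | NULL     
Implement | Nova    | NULL     
Train     | NULL    | NULL     
Review    | NULL    | NULL     
Audit     | Atlas   | Implement


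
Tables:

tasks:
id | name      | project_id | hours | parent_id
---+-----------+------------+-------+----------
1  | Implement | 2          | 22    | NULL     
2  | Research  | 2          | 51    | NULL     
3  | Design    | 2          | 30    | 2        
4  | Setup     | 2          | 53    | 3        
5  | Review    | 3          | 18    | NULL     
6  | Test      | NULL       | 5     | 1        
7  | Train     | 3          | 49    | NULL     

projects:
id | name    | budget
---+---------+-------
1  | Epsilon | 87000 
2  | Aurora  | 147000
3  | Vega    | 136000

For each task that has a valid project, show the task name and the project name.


INNER JOIN keeps only tasks rows whose project_id matches an id in projects. Walk through each task:
  - task 1 (Implement): project_id=2 -> matches Aurora
  - task 2 (Research): project_id=2 -> matches Aurora
  - task 3 (Design): project_id=2 -> matches Aurora
  - task 4 (Setup): project_id=2 -> matches Aurora
  - task 5 (Review): project_id=3 -> matches Vega
  - task 6 (Test): project_id=NULL, no match -> dropped
  - task 7 (Train): project_id=3 -> matches Vega
So 1 of 7 rows is dropped.

SQL:
SELECT a.name, b.name AS project
FROM tasks a
INNER JOIN projects b ON a.project_id = b.id

Result:
name      | project
----------+--------
Implement | Aurora 
Research  | Aurora 
Design    | Aurora 
Setup     | Aurora 
Review    | Vega   
Train     | Vega   


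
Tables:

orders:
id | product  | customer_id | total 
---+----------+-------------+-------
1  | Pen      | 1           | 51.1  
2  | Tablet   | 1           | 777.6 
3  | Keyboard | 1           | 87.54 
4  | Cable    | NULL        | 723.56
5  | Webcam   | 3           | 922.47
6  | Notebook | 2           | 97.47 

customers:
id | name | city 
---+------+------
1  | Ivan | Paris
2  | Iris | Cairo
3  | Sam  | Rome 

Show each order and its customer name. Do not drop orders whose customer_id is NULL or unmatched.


LEFT JOIN keeps every row from orders (the left table); where customer_id has no match in customers, the customer columns become NULL. Walk through each order:
  - order 1 (Pen): customer_id=1 -> matches Ivan
  - order 2 (Tablet): customer_id=1 -> matches Ivan
  - order 3 (Keyboard): customer_id=1 -> matches Ivan
  - order 4 (Cable): customer_id=NULL, no match -> kept with NULL
  - order 5 (Webcam): customer_id=3 -> matches Sam
  - order 6 (Notebook): customer_id=2 -> matches Iris
All 6 rows appear; 1 has NULL customer.

SQL:
SELECT a.product, b.name AS customer
FROM orders a
LEFT JOIN customers b ON a.customer_id = b.id

Result:
product  | customer
---------+---------
Pen      | Ivan    
Tablet   | Ivan    
Keyboard | Ivan    
Cable    | NULL    
Webcam   | Sam     
Notebook | Iris    


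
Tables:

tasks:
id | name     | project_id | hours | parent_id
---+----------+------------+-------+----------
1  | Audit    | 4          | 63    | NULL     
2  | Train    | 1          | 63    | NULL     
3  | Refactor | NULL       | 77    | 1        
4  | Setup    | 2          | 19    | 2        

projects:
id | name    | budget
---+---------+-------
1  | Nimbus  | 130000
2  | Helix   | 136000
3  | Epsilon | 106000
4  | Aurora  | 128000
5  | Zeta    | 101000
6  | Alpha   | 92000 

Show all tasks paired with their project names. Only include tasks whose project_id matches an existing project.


INNER JOIN keeps only tasks rows whose project_id matches an id in projects. Walk through each task:
  - task 1 (Audit): project_id=4 -> matches Aurora
  - task 2 (Train): project_id=1 -> matches Nimbus
  - task 3 (Refactor): project_id=NULL, no match -> dropped
  - task 4 (Setup): project_id=2 -> matches Helix
So 1 of 4 rows is dropped.

SQL:
SELECT a.name, b.name AS project
FROM tasks a
INNER JOIN projects b ON a.project_id = b.id

Result:
name  | project
------+--------
Audit | Aurora 
Train | Nimbus 
Setup | Helix  


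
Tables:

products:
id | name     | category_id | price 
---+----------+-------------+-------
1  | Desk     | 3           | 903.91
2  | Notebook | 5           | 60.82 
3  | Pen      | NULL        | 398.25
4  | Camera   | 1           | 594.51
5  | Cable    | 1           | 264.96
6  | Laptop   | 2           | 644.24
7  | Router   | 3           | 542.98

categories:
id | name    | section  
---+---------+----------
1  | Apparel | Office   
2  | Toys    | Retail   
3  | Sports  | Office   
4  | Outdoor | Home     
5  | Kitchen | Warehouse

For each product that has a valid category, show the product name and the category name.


INNER JOIN keeps only products rows whose category_id matches an id in categories. Walk through each product:
  - product 1 (Desk): category_id=3 -> matches Sports
  - product 2 (Notebook): category_id=5 -> matches Kitchen
  - product 3 (Pen): category_id=NULL, no match -> dropped
  - product 4 (Camera): category_id=1 -> matches Apparel
  - product 5 (Cable): category_id=1 -> matches Apparel
  - product 6 (Laptop): category_id=2 -> matches Toys
  - product 7 (Router): category_id=3 -> matches Sports
So 1 of 7 rows is dropped.

SQL:
SELECT a.name, b.name AS category
FROM products a
INNER JOIN categories b ON a.category_id = b.id

Result:
name     | category
---------+---------
Desk     | Sports  
Notebook | Kitchen 
Camera   | Apparel 
Cable    | Apparel 
Laptop   | Toys    
Router   | Sports  


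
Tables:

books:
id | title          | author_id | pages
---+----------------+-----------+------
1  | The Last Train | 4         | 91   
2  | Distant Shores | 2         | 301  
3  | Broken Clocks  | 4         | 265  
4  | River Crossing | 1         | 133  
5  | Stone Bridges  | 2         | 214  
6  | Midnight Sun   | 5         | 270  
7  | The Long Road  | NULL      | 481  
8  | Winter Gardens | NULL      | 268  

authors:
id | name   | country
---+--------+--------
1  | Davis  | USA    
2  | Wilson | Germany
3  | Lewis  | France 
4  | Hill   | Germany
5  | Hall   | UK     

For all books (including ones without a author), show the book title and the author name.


LEFT JOIN keeps every row from books (the left table); where author_id has no match in authors, the author columns become NULL. Walk through each book:
  - book 1 (The Last Train): author_id=4 -> matches Hill
  - book 2 (Distant Shores): author_id=2 -> matches Wilson
  - book 3 (Broken Clocks): author_id=4 -> matches Hill
  - book 4 (River Crossing): author_id=1 -> matches Davis
  - book 5 (Stone Bridges): author_id=2 -> matches Wilson
  - book 6 (Midnight Sun): author_id=5 -> matches Hall
  - book 7 (The Long Road): author_id=NULL, no match -> kept with NULL
  - book 8 (Winter Gardens): author_id=NULL, no match -> kept with NULL
All 8 rows appear; 2 have NULL author.

SQL:
SELECT a.title, b.name AS author
FROM books a
LEFT JOIN authors b ON a.author_id = b.id

Result:
title          | author
---------------+-------
The Last Train | Hill  
Distant Shores | Wilson
Broken Clocks  | Hill  
River Crossing | Davis 
Stone Bridges  | Wilson
Midnight Sun   | Hall  
The Long Road  | NULL  
Winter Gardens | NULL  


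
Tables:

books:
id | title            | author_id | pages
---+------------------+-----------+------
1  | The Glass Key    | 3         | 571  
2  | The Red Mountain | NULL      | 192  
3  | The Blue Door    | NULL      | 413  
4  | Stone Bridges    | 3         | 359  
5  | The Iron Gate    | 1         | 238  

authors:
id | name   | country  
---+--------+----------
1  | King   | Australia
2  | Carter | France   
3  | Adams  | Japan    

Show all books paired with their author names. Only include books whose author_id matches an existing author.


INNER JOIN keeps only books rows whose author_id matches an id in authors. Walk through each book:
  - book 1 (The Glass Key): author_id=3 -> matches Adams
  - book 2 (The Red Mountain): author_id=NULL, no match -> dropped
  - book 3 (The Blue Door): author_id=NULL, no match -> dropped
  - book 4 (Stone Bridges): author_id=3 -> matches Adams
  - book 5 (The Iron Gate): author_id=1 -> matches King
So 2 of 5 rows are dropped.

SQL:
SELECT a.title, b.name AS author
FROM books a
INNER JOIN authors b ON a.author_id = b.id

Result:
title         | author
--------------+-------
The Glass Key | Adams 
Stone Bridges | Adams 
The Iron Gate | King  


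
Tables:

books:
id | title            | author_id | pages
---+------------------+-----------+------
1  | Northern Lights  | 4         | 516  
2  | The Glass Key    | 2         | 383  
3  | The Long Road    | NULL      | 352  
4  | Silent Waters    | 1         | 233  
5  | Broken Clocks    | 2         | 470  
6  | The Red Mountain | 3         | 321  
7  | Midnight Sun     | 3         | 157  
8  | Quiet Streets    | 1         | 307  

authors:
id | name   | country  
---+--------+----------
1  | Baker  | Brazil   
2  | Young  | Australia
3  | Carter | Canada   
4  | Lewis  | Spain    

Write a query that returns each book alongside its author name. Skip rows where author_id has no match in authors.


INNER JOIN keeps only books rows whose author_id matches an id in authors. Walk through each book:
  - book 1 (Northern Lights): author_id=4 -> matches Lewis
  - book 2 (The Glass Key): author_id=2 -> matches Young
  - book 3 (The Long Road): author_id=NULL, no match -> dropped
  - book 4 (Silent Waters): author_id=1 -> matches Baker
  - book 5 (Broken Clocks): author_id=2 -> matches Young
  - book 6 (The Red Mountain): author_id=3 -> matches Carter
  - book 7 (Midnight Sun): author_id=3 -> matches Carter
  - book 8 (Quiet Streets): author_id=1 -> matches Baker
So 1 of 8 rows is dropped.

SQL:
SELECT a.title, b.name AS author
FROM books a
INNER JOIN authors b ON a.author_id = b.id

Result:
title            | author
-----------------+-------
Northern Lights  | Lewis 
The Glass Key    | Young 
Silent Waters    | Baker 
Broken Clocks    | Young 
The Red Mountain | Carter
Midnight Sun     | Carter
Quiet Streets    | Baker 


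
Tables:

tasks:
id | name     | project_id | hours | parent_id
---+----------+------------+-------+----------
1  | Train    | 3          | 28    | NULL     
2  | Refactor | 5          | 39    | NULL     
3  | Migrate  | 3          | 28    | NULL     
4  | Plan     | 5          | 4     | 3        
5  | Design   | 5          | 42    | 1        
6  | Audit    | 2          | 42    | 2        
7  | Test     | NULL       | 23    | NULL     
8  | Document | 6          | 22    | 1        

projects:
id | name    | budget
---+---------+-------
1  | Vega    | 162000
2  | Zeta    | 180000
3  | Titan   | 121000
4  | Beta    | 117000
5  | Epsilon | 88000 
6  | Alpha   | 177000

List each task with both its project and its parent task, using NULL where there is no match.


Two LEFT JOINs from the same base table tasks: one to projects via project_id, one to tasks itself via parent_id. Both are LEFT so every task is preserved.
Match against projects:
  - task 1 (Train): project_id=3 -> matches Titan
  - task 2 (Refactor): project_id=5 -> matches Epsilon
  - task 3 (Migrate): project_id=3 -> matches Titan
  - task 4 (Plan): project_id=5 -> matches Epsilon
  - task 5 (Design): project_id=5 -> matches Epsilon
  - task 6 (Audit): project_id=2 -> matches Zeta
  - task 7 (Test): project_id=NULL, no match -> kept with NULL
  - task 8 (Document): project_id=6 -> matches Alpha
Match against tasks (self):
  - task 1 (Train): parent_id=NULL -> NULL
  - task 2 (Refactor): parent_id=NULL -> NULL
  - task 3 (Migrate): parent_id=NULL -> NULL
  - task 4 (Plan): parent_id=3 -> Migrate
  - task 5 (Design): parent_id=1 -> Train
  - task 6 (Audit): parent_id=2 -> Refactor
  - task 7 (Test): parent_id=NULL -> NULL
  - task 8 (Document): parent_id=1 -> Train

SQL:
SELECT a.name, b.name AS project, c.name AS parent
FROM tasks a
LEFT JOIN projects b ON a.project_id = b.id
LEFT JOIN tasks c ON a.parent_id = c.id

Result:
name     | project | parent  
---------+---------+---------
Train    | Titan   | NULL    
Refactor | Epsilon | NULL    
Migrate  | Titan   | NULL    
Plan     | Epsilon | Migrate 
Design   | Epsilon | Train   
Audit    | Zeta    | Refactor
Test     | NULL    | NULL    
Document | Alpha   | Train   


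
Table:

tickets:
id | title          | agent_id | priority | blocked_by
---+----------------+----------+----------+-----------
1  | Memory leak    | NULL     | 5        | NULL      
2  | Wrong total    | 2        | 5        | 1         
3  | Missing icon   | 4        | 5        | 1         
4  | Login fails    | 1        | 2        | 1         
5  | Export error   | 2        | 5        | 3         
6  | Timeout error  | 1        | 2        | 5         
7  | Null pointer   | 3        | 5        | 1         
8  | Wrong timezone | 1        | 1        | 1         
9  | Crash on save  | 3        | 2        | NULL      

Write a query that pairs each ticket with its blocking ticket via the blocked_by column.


This is a self-join: tickets is joined to a second copy of itself, matching each row's blocked_by to another row's id. Use LEFT JOIN so rows with blocked_by=NULL are kept.
  - ticket 1 (Memory leak): blocked_by=NULL -> NULL
  - ticket 2 (Wrong total): blocked_by=1 -> Memory leak
  - ticket 3 (Missing icon): blocked_by=1 -> Memory leak
  - ticket 4 (Login fails): blocked_by=1 -> Memory leak
  - ticket 5 (Export error): blocked_by=3 -> Missing icon
  - ticket 6 (Timeout error): blocked_by=5 -> Export error
  - ticket 7 (Null pointer): blocked_by=1 -> Memory leak
  - ticket 8 (Wrong timezone): blocked_by=1 -> Memory leak
  - ticket 9 (Crash on save): blocked_by=NULL -> NULL

SQL:
SELECT a.title AS item, b.title AS blocked_by
FROM tickets a
LEFT JOIN tickets b ON a.blocked_by = b.id

Result:
item           | blocked_by  
---------------+-------------
Memory leak    | NULL        
Wrong total    | Memory leak 
Missing icon   | Memory leak 
Login fails    | Memory leak 
Export error   | Missing icon
Timeout error  | Export error
Null pointer   | Memory leak 
Wrong timezone | Memory leak 
Crash on save  | NULL        


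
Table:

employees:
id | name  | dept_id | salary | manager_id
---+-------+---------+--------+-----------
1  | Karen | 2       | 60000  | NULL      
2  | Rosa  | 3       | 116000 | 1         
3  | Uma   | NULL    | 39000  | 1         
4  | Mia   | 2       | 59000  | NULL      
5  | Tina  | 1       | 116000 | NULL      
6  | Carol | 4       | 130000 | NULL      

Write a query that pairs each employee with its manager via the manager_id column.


This is a self-join: employees is joined to a second copy of itself, matching each row's manager_id to another row's id. Use LEFT JOIN so rows with manager_id=NULL are kept.
  - employee 1 (Karen): manager_id=NULL -> NULL
  - employee 2 (Rosa): manager_id=1 -> Karen
  - employee 3 (Uma): manager_id=1 -> Karen
  - employee 4 (Mia): manager_id=NULL -> NULL
  - employee 5 (Tina): manager_id=NULL -> NULL
  - employee 6 (Carol): manager_id=NULL -> NULL

SQL:
SELECT a.name AS item, b.name AS manager
FROM employees a
LEFT JOIN employees b ON a.manager_id = b.id

Result:
item  | manager
------+--------
Karen | NULL   
Rosa  | Karen  
Uma   | Karen  
Mia   | NULL   
Tina  | NULL   
Carol | NULL   


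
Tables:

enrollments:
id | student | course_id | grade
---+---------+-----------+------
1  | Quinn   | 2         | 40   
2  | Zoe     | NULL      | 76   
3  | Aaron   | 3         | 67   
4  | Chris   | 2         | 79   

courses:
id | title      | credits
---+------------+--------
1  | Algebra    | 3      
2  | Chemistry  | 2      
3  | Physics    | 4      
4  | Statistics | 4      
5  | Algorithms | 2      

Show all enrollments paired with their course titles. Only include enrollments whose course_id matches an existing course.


INNER JOIN keeps only enrollments rows whose course_id matches an id in courses. Walk through each enrollment:
  - enrollment 1 (Quinn): course_id=2 -> matches Chemistry
  - enrollment 2 (Zoe): course_id=NULL, no match -> dropped
  - enrollment 3 (Aaron): course_id=3 -> matches Physics
  - enrollment 4 (Chris): course_id=2 -> matches Chemistry
So 1 of 4 rows is dropped.

SQL:
SELECT a.student, b.title AS course
FROM enrollments a
INNER JOIN courses b ON a.course_id = b.id

Result:
student | course   
--------+----------
Quinn   | Chemistry
Aaron   | Physics  
Chris   | Chemistry


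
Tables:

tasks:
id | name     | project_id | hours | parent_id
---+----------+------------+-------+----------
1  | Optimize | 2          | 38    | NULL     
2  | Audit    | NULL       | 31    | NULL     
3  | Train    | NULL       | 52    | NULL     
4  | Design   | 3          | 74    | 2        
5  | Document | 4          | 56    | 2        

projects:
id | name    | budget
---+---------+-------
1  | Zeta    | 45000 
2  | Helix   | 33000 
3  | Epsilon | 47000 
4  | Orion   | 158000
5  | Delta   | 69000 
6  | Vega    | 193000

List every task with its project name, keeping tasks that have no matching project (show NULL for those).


LEFT JOIN keeps every row from tasks (the left table); where project_id has no match in projects, the project columns become NULL. Walk through each task:
  - task 1 (Optimize): project_id=2 -> matches Helix
  - task 2 (Audit): project_id=NULL, no match -> kept with NULL
  - task 3 (Train): project_id=NULL, no match -> kept with NULL
  - task 4 (Design): project_id=3 -> matches Epsilon
  - task 5 (Document): project_id=4 -> matches Orion
All 5 rows appear; 2 have NULL project.

SQL:
SELECT a.name, b.name AS project
FROM tasks a
LEFT JOIN projects b ON a.project_id = b.id

Result:
name     | project
---------+--------
Optimize | Helix  
Audit    | NULL   
Train    | NULL   
Design   | Epsilon
Document | Orion  


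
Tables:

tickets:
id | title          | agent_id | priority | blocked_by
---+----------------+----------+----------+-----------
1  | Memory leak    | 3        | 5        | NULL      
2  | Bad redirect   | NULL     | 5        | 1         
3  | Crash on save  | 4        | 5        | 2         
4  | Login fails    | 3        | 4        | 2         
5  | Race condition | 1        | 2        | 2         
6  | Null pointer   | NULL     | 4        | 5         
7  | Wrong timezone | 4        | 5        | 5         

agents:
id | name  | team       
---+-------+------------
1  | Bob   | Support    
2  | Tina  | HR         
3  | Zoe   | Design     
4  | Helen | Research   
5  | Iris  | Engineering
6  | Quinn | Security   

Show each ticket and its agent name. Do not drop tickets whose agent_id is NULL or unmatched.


LEFT JOIN keeps every row from tickets (the left table); where agent_id has no match in agents, the agent columns become NULL. Walk through each ticket:
  - ticket 1 (Memory leak): agent_id=3 -> matches Zoe
  - ticket 2 (Bad redirect): agent_id=NULL, no match -> kept with NULL
  - ticket 3 (Crash on save): agent_id=4 -> matches Helen
  - ticket 4 (Login fails): agent_id=3 -> matches Zoe
  - ticket 5 (Race condition): agent_id=1 -> matches Bob
  - ticket 6 (Null pointer): agent_id=NULL, no match -> kept with NULL
  - ticket 7 (Wrong timezone): agent_id=4 -> matches Helen
All 7 rows appear; 2 have NULL agent.

SQL:
SELECT a.title, b.name AS agent
FROM tickets a
LEFT JOIN agents b ON a.agent_id = b.id

Result:
title          | agent
---------------+------
Memory leak    | Zoe  
Bad redirect   | NULL 
Crash on save  | Helen
Login fails    | Zoe  
Race condition | Bob  
Null pointer   | NULL 
Wrong timezone | Helen


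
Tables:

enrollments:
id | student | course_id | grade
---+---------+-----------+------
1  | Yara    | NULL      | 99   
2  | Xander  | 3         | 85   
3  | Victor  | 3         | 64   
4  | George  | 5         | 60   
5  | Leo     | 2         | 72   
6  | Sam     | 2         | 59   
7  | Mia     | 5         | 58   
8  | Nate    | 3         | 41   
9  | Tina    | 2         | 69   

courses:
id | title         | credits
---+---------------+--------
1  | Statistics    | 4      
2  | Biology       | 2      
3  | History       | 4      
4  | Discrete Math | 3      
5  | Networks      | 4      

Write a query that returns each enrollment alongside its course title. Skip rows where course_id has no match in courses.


INNER JOIN keeps only enrollments rows whose course_id matches an id in courses. Walk through each enrollment:
  - enrollment 1 (Yara): course_id=NULL, no match -> dropped
  - enrollment 2 (Xander): course_id=3 -> matches History
  - enrollment 3 (Victor): course_id=3 -> matches History
  - enrollment 4 (George): course_id=5 -> matches Networks
  - enrollment 5 (Leo): course_id=2 -> matches Biology
  - enrollment 6 (Sam): course_id=2 -> matches Biology
  - enrollment 7 (Mia): course_id=5 -> matches Networks
  - enrollment 8 (Nate): course_id=3 -> matches History
  - enrollment 9 (Tina): course_id=2 -> matches Biology
So 1 of 9 rows is dropped.

SQL:
SELECT a.student, b.title AS course
FROM enrollments a
INNER JOIN courses b ON a.course_id = b.id

Result:
student | course  
--------+---------
Xander  | History 
Victor  | History 
George  | Networks
Leo     | Biology 
Sam     | Biology 
Mia     | Networks
Nate    | History 
Tina    | Biology 


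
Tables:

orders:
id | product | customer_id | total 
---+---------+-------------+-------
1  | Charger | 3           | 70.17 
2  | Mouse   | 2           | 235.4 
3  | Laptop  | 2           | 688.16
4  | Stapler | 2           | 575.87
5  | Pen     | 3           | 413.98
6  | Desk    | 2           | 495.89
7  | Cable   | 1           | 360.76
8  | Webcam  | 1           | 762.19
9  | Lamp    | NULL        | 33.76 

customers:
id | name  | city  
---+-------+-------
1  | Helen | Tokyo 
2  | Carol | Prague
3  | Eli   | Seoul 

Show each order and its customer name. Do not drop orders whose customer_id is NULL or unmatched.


LEFT JOIN keeps every row from orders (the left table); where customer_id has no match in customers, the customer columns become NULL. Walk through each order:
  - order 1 (Charger): customer_id=3 -> matches Eli
  - order 2 (Mouse): customer_id=2 -> matches Carol
  - order 3 (Laptop): customer_id=2 -> matches Carol
  - order 4 (Stapler): customer_id=2 -> matches Carol
  - order 5 (Pen): customer_id=3 -> matches Eli
  - order 6 (Desk): customer_id=2 -> matches Carol
  - order 7 (Cable): customer_id=1 -> matches Helen
  - order 8 (Webcam): customer_id=1 -> matches Helen
  - order 9 (Lamp): customer_id=NULL, no match -> kept with NULL
All 9 rows appear; 1 has NULL customer.

SQL:
SELECT a.product, b.name AS customer
FROM orders a
LEFT JOIN customers b ON a.customer_id = b.id

Result:
product | customer
--------+---------
Charger | Eli     
Mouse   | Carol   
Laptop  | Carol   
Stapler | Carol   
Pen     | Eli     
Desk    | Carol   
Cable   | Helen   
Webcam  | Helen   
Lamp    | NULL    


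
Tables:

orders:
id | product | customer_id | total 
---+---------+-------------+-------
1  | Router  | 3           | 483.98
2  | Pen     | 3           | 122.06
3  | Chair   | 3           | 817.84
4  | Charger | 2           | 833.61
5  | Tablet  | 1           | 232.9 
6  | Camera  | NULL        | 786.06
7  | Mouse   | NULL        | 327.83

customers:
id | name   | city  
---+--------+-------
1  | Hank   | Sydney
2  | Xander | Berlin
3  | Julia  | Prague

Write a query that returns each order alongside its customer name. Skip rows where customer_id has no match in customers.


INNER JOIN keeps only orders rows whose customer_id matches an id in customers. Walk through each order:
  - order 1 (Router): customer_id=3 -> matches Julia
  - order 2 (Pen): customer_id=3 -> matches Julia
  - order 3 (Chair): customer_id=3 -> matches Julia
  - order 4 (Charger): customer_id=2 -> matches Xander
  - order 5 (Tablet): customer_id=1 -> matches Hank
  - order 6 (Camera): customer_id=NULL, no match -> dropped
  - order 7 (Mouse): customer_id=NULL, no match -> dropped
So 2 of 7 rows are dropped.

SQL:
SELECT a.product, b.name AS customer
FROM orders a
INNER JOIN customers b ON a.customer_id = b.id

Result:
product | customer
--------+---------
Router  | Julia   
Pen     | Julia   
Chair   | Julia   
Charger | Xander  
Tablet  | Hank    


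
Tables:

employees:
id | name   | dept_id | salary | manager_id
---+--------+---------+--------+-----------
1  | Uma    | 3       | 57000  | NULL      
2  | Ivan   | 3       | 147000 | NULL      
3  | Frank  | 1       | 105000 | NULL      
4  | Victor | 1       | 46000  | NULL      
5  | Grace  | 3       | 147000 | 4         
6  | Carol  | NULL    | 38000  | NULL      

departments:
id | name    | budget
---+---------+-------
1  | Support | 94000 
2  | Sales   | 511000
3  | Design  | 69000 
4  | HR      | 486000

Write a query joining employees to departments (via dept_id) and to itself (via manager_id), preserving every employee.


Two LEFT JOINs from the same base table employees: one to departments via dept_id, one to employees itself via manager_id. Both are LEFT so every employee is preserved.
Match against departments:
  - employee 1 (Uma): dept_id=3 -> matches Design
  - employee 2 (Ivan): dept_id=3 -> matches Design
  - employee 3 (Frank): dept_id=1 -> matches Support
  - employee 4 (Victor): dept_id=1 -> matches Support
  - employee 5 (Grace): dept_id=3 -> matches Design
  - employee 6 (Carol): dept_id=NULL, no match -> kept with NULL
Match against employees (self):
  - employee 1 (Uma): manager_id=NULL -> NULL
  - employee 2 (Ivan): manager_id=NULL -> NULL
  - employee 3 (Frank): manager_id=NULL -> NULL
  - employee 4 (Victor): manager_id=NULL -> NULL
  - employee 5 (Grace): manager_id=4 -> Victor
  - employee 6 (Carol): manager_id=NULL -> NULL

SQL:
SELECT a.name, b.name AS department, c.name AS manager
FROM employees a
LEFT JOIN departments b ON a.dept_id = b.id
LEFT JOIN employees c ON a.manager_id = c.id

Result:
name   | department | manager
-------+------------+--------
Uma    | Design     | NULL   
Ivan   | Design     | NULL   
Frank  | Support    | NULL   
Victor | Support    | NULL   
Grace  | Design     | Victor 
Carol  | NULL       | NULL   


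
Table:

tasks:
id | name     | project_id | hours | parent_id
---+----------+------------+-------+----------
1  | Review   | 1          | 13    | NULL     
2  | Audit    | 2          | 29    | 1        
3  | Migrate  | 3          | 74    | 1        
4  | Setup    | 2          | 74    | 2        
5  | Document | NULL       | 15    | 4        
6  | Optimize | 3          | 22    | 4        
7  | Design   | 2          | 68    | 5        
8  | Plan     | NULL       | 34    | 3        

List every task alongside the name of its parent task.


This is a self-join: tasks is joined to a second copy of itself, matching each row's parent_id to another row's id. Use LEFT JOIN so rows with parent_id=NULL are kept.
  - task 1 (Review): parent_id=NULL -> NULL
  - task 2 (Audit): parent_id=1 -> Review
  - task 3 (Migrate): parent_id=1 -> Review
  - task 4 (Setup): parent_id=2 -> Audit
  - task 5 (Document): parent_id=4 -> Setup
  - task 6 (Optimize): parent_id=4 -> Setup
  - task 7 (Design): parent_id=5 -> Document
  - task 8 (Plan): parent_id=3 -> Migrate

SQL:
SELECT a.name AS item, b.name AS parent
FROM tasks a
LEFT JOIN tasks b ON a.parent_id = b.id

Result:
item     | parent  
---------+---------
Review   | NULL    
Audit    | Review  
Migrate  | Review  
Setup    | Audit   
Document | Setup   
Optimize | Setup   
Design   | Document
Plan     | Migrate 


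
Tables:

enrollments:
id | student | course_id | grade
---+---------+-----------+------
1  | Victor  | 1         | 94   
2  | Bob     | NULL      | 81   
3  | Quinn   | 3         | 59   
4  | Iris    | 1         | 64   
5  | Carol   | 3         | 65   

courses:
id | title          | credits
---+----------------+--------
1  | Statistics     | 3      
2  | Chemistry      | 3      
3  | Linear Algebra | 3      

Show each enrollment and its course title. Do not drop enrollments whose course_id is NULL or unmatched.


LEFT JOIN keeps every row from enrollments (the left table); where course_id has no match in courses, the course columns become NULL. Walk through each enrollment:
  - enrollment 1 (Victor): course_id=1 -> matches Statistics
  - enrollment 2 (Bob): course_id=NULL, no match -> kept with NULL
  - enrollment 3 (Quinn): course_id=3 -> matches Linear Algebra
  - enrollment 4 (Iris): course_id=1 -> matches Statistics
  - enrollment 5 (Carol): course_id=3 -> matches Linear Algebra
All 5 rows appear; 1 has NULL course.

SQL:
SELECT a.student, b.title AS course
FROM enrollments a
LEFT JOIN courses b ON a.course_id = b.id

Result:
student | course        
--------+---------------
Victor  | Statistics    
Bob     | NULL          
Quinn   | Linear Algebra
Iris    | Statistics    
Carol   | Linear Algebra


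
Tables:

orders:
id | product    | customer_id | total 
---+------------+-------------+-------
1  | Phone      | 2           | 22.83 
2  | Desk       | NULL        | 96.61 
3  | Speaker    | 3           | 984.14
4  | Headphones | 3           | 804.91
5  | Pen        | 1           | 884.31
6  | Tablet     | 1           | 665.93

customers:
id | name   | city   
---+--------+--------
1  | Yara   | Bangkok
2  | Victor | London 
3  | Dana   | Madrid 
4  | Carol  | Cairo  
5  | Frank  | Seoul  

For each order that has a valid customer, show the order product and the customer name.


INNER JOIN keeps only orders rows whose customer_id matches an id in customers. Walk through each order:
  - order 1 (Phone): customer_id=2 -> matches Victor
  - order 2 (Desk): customer_id=NULL, no match -> dropped
  - order 3 (Speaker): customer_id=3 -> matches Dana
  - order 4 (Headphones): customer_id=3 -> matches Dana
  - order 5 (Pen): customer_id=1 -> matches Yara
  - order 6 (Tablet): customer_id=1 -> matches Yara
So 1 of 6 rows is dropped.

SQL:
SELECT a.product, b.name AS customer
FROM orders a
INNER JOIN customers b ON a.customer_id = b.id

Result:
product    | customer
-----------+---------
Phone      | Victor  
Speaker    | Dana    
Headphones | Dana    
Pen        | Yara    
Tablet     | Yara    


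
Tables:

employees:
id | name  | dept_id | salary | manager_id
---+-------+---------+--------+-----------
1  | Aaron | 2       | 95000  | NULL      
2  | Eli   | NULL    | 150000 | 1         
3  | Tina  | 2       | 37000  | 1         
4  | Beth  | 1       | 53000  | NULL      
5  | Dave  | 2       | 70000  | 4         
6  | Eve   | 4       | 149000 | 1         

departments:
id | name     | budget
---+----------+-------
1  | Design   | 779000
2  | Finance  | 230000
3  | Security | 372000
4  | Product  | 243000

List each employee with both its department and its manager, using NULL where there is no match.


Two LEFT JOINs from the same base table employees: one to departments via dept_id, one to employees itself via manager_id. Both are LEFT so every employee is preserved.
Match against departments:
  - employee 1 (Aaron): dept_id=2 -> matches Finance
  - employee 2 (Eli): dept_id=NULL, no match -> kept with NULL
  - employee 3 (Tina): dept_id=2 -> matches Finance
  - employee 4 (Beth): dept_id=1 -> matches Design
  - employee 5 (Dave): dept_id=2 -> matches Finance
  - employee 6 (Eve): dept_id=4 -> matches Product
Match against employees (self):
  - employee 1 (Aaron): manager_id=NULL -> NULL
  - employee 2 (Eli): manager_id=1 -> Aaron
  - employee 3 (Tina): manager_id=1 -> Aaron
  - employee 4 (Beth): manager_id=NULL -> NULL
  - employee 5 (Dave): manager_id=4 -> Beth
  - employee 6 (Eve): manager_id=1 -> Aaron

SQL:
SELECT a.name, b.name AS department, c.name AS manager
FROM employees a
LEFT JOIN departments b ON a.dept_id = b.id
LEFT JOIN employees c ON a.manager_id = c.id

Result:
name  | department | manager
------+------------+--------
Aaron | Finance    | NULL   
Eli   | NULL       | Aaron  
Tina  | Finance    | Aaron  
Beth  | Design     | NULL   
Dave  | Finance    | Beth   
Eve   | Product    | Aaron  


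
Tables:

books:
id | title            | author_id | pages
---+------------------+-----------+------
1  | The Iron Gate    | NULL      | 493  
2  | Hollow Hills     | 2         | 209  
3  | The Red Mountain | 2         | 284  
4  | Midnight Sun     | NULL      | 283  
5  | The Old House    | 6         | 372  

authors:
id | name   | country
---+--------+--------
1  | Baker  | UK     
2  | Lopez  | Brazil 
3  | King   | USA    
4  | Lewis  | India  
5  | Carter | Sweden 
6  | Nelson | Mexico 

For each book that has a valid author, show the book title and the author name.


INNER JOIN keeps only books rows whose author_id matches an id in authors. Walk through each book:
  - book 1 (The Iron Gate): author_id=NULL, no match -> dropped
  - book 2 (Hollow Hills): author_id=2 -> matches Lopez
  - book 3 (The Red Mountain): author_id=2 -> matches Lopez
  - book 4 (Midnight Sun): author_id=NULL, no match -> dropped
  - book 5 (The Old House): author_id=6 -> matches Nelson
So 2 of 5 rows are dropped.

SQL:
SELECT a.title, b.name AS author
FROM books a
INNER JOIN authors b ON a.author_id = b.id

Result:
title            | author
-----------------+-------
Hollow Hills     | Lopez 
The Red Mountain | Lopez 
The Old House    | Nelson
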